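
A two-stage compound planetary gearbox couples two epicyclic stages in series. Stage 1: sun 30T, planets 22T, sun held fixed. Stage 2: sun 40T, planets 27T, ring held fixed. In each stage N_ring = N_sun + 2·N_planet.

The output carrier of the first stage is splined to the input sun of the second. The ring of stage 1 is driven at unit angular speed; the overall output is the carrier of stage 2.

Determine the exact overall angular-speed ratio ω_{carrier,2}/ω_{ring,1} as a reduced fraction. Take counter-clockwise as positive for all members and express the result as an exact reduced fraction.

Stage 1: N_ring = 30 + 2·22 = 74
Stage 1: 30(ω_s−ω_c) = −74(ω_r−ω_c),  ω_s=0, ω_r=1
Stage 1: 30(0−ω_c) = −74(1−ω_c)  ⇒  104ω_c = 74  ⇒  ω_c = 37/52
  ⇒ ω_c¹/ω_r¹ = 37/52
Stage 2: N_ring = 40 + 2·27 = 94
Stage 2: 40(ω_s−ω_c) = −94(ω_r−ω_c),  ω_r=0, ω_s=1
Stage 2: 40(1−ω_c) = −94(0−ω_c)  ⇒  134ω_c = 40  ⇒  ω_c = 20/67
  ⇒ ω_c²/ω_s² = 20/67
Coupling ω_s² = ω_c¹ ⇒ overall = 37/52 × 20/67 = 185/871

185/871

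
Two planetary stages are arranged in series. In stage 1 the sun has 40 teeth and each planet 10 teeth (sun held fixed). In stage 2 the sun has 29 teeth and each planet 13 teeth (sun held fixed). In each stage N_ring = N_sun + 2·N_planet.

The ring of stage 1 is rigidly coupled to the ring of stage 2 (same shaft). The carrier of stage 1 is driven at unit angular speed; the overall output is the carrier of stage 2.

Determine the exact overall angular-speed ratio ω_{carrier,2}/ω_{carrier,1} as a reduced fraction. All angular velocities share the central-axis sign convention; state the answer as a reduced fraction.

Stage 1: N_ring = 40 + 2·10 = 60
Stage 1: 40(ω_s−ω_c) = −60(ω_r−ω_c),  ω_s=0, ω_c=1
Stage 1: ω_r = 1 − (40/60)(0−1) = 5/3
  ⇒ ω_r¹/ω_c¹ = 5/3
Stage 2: N_ring = 29 + 2·13 = 55
Stage 2: 29(ω_s−ω_c) = −55(ω_r−ω_c),  ω_s=0, ω_r=1
Stage 2: 29(0−ω_c) = −55(1−ω_c)  ⇒  84ω_c = 55  ⇒  ω_c = 55/84
  ⇒ ω_c²/ω_r² = 55/84
Coupling ω_r² = ω_r¹ ⇒ overall = 5/3 × 55/84 = 275/252

275/252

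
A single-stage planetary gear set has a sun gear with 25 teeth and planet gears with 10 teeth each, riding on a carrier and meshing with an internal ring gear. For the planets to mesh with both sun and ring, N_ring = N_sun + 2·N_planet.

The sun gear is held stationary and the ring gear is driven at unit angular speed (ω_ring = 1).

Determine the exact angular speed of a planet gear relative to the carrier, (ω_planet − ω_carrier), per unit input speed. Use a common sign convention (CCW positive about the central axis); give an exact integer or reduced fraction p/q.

N_ring = 25 + 2·10 = 45
25(ω_s−ω_c) = −45(ω_r−ω_c),  ω_s=0, ω_r=1
25(0−ω_c) = −45(1−ω_c)  ⇒  70ω_c = 45  ⇒  ω_c = 9/14
sun–planet: 25·(0−9/14) = −10·(ω_p−ω_c)  ⇒  ω_p−ω_c = −(25/10)·(-9/14) = 45/28

45/28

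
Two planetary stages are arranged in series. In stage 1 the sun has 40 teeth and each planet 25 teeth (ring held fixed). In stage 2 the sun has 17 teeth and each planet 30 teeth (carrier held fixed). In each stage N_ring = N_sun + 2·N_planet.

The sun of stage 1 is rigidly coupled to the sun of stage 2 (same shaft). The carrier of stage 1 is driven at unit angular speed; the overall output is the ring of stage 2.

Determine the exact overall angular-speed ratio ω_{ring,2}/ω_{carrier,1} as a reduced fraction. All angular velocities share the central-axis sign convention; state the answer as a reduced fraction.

Stage 1: N_ring = 40 + 2·25 = 90
Stage 1: 40(ω_s−ω_c) = −90(ω_r−ω_c),  ω_r=0, ω_c=1
Stage 1: ω_s = 1 − (90/40)(0−1) = 13/4
  ⇒ ω_s¹/ω_c¹ = 13/4
Stage 2: N_ring = 17 + 2·30 = 77
Stage 2: 17(ω_s−ω_c) = −77(ω_r−ω_c),  ω_c=0, ω_s=1
Stage 2: ω_r = 0 − (17/77)(1−0) = -17/77
  ⇒ ω_r²/ω_s² = -17/77
Coupling ω_s² = ω_s¹ ⇒ overall = 13/4 × -17/77 = -221/308

-221/308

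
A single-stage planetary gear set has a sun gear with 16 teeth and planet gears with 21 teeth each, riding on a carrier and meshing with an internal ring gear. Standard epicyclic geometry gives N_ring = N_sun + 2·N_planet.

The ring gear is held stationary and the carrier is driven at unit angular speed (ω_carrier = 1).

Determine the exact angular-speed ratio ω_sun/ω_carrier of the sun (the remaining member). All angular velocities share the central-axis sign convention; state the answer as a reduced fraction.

N_ring = 16 + 2·21 = 58
16(ω_s−ω_c) = −58(ω_r−ω_c),  ω_r=0, ω_c=1
ω_s = 1 − (58/16)(0−1) = 37/8
ω_s/ω_c = 37/8

37/8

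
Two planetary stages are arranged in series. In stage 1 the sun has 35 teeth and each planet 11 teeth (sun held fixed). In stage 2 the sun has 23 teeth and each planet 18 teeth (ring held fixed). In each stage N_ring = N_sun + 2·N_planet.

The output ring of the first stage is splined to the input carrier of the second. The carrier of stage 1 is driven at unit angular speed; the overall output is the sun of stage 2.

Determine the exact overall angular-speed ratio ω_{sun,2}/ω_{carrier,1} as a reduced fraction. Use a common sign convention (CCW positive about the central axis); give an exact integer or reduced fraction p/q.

Stage 1: N_ring = 35 + 2·11 = 57
Stage 1: 35(ω_s−ω_c) = −57(ω_r−ω_c),  ω_s=0, ω_c=1
Stage 1: ω_r = 1 − (35/57)(0−1) = 92/57
  ⇒ ω_r¹/ω_c¹ = 92/57
Stage 2: N_ring = 23 + 2·18 = 59
Stage 2: 23(ω_s−ω_c) = −59(ω_r−ω_c),  ω_r=0, ω_c=1
Stage 2: ω_s = 1 − (59/23)(0−1) = 82/23
  ⇒ ω_s²/ω_c² = 82/23
Coupling ω_c² = ω_r¹ ⇒ overall = 92/57 × 82/23 = 328/57

328/57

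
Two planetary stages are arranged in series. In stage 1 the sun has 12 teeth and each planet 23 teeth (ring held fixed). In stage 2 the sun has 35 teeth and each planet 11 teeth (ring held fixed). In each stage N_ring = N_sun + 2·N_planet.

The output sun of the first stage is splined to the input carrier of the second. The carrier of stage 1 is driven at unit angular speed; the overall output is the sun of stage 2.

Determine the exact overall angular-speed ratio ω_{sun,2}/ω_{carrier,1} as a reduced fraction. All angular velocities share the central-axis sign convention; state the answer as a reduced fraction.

Stage 1: N_ring = 12 + 2·23 = 58
Stage 1: 12(ω_s−ω_c) = −58(ω_r−ω_c),  ω_r=0, ω_c=1
Stage 1: ω_s = 1 − (58/12)(0−1) = 35/6
  ⇒ ω_s¹/ω_c¹ = 35/6
Stage 2: N_ring = 35 + 2·11 = 57
Stage 2: 35(ω_s−ω_c) = −57(ω_r−ω_c),  ω_r=0, ω_c=1
Stage 2: ω_s = 1 − (57/35)(0−1) = 92/35
  ⇒ ω_s²/ω_c² = 92/35
Coupling ω_c² = ω_s¹ ⇒ overall = 35/6 × 92/35 = 46/3

46/3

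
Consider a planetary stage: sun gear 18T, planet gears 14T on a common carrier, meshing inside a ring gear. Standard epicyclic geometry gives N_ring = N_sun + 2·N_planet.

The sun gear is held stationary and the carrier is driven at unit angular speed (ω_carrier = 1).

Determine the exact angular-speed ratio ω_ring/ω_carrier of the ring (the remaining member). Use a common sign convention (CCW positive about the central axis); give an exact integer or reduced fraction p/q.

32/23

N_ring = 18 + 2·14 = 46
18(ω_s−ω_c) = −46(ω_r−ω_c),  ω_s=0, ω_c=1
ω_r = 1 − (18/46)(0−1) = 32/23
ω_r/ω_c = 32/23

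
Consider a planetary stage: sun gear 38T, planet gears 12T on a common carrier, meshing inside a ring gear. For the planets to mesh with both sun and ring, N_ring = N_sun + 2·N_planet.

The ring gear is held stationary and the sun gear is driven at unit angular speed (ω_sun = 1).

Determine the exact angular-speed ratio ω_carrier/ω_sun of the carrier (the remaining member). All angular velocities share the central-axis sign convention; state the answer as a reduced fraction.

N_ring = 38 + 2·12 = 62
38(ω_s−ω_c) = −62(ω_r−ω_c),  ω_r=0, ω_s=1
38(1−ω_c) = −62(0−ω_c)  ⇒  100ω_c = 38  ⇒  ω_c = 19/50
ω_c/ω_s = 19/50

19/50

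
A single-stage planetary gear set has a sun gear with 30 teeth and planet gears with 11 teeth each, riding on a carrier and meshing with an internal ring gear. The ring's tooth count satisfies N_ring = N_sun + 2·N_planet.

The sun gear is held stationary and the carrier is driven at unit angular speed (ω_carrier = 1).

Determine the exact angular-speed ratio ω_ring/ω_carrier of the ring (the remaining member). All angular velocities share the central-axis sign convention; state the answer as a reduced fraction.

N_ring = 30 + 2·11 = 52
30(ω_s−ω_c) = −52(ω_r−ω_c),  ω_s=0, ω_c=1
ω_r = 1 − (30/52)(0−1) = 41/26
ω_r/ω_c = 41/26

41/26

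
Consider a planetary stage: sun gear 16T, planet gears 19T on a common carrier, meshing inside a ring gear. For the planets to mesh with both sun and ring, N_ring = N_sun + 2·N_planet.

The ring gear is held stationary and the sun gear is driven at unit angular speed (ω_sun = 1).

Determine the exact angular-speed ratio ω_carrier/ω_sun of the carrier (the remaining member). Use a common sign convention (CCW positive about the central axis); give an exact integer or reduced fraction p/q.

8/35

N_ring = 16 + 2·19 = 54
16(ω_s−ω_c) = −54(ω_r−ω_c),  ω_r=0, ω_s=1
16(1−ω_c) = −54(0−ω_c)  ⇒  70ω_c = 16  ⇒  ω_c = 8/35
ω_c/ω_s = 8/35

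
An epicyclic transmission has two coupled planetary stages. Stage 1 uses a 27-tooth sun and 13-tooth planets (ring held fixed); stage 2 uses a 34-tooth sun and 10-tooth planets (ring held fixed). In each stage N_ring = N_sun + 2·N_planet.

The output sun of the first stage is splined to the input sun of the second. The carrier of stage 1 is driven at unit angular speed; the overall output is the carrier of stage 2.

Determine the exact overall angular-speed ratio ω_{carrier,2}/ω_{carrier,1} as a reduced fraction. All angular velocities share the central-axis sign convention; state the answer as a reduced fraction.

340/297

Stage 1: N_ring = 27 + 2·13 = 53
Stage 1: 27(ω_s−ω_c) = −53(ω_r−ω_c),  ω_r=0, ω_c=1
Stage 1: ω_s = 1 − (53/27)(0−1) = 80/27
  ⇒ ω_s¹/ω_c¹ = 80/27
Stage 2: N_ring = 34 + 2·10 = 54
Stage 2: 34(ω_s−ω_c) = −54(ω_r−ω_c),  ω_r=0, ω_s=1
Stage 2: 34(1−ω_c) = −54(0−ω_c)  ⇒  88ω_c = 34  ⇒  ω_c = 17/44
  ⇒ ω_c²/ω_s² = 17/44
Coupling ω_s² = ω_s¹ ⇒ overall = 80/27 × 17/44 = 340/297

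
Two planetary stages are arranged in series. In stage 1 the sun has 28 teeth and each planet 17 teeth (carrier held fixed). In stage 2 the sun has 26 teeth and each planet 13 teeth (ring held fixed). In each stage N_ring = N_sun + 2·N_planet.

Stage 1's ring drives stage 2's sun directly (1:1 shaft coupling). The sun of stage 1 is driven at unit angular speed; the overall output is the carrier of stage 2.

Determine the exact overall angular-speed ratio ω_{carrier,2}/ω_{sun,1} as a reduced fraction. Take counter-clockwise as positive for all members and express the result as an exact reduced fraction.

Stage 1: N_ring = 28 + 2·17 = 62
Stage 1: 28(ω_s−ω_c) = −62(ω_r−ω_c),  ω_c=0, ω_s=1
Stage 1: ω_r = 0 − (28/62)(1−0) = -14/31
  ⇒ ω_r¹/ω_s¹ = -14/31
Stage 2: N_ring = 26 + 2·13 = 52
Stage 2: 26(ω_s−ω_c) = −52(ω_r−ω_c),  ω_r=0, ω_s=1
Stage 2: 26(1−ω_c) = −52(0−ω_c)  ⇒  78ω_c = 26  ⇒  ω_c = 1/3
  ⇒ ω_c²/ω_s² = 1/3
Coupling ω_s² = ω_r¹ ⇒ overall = -14/31 × 1/3 = -14/93

-14/93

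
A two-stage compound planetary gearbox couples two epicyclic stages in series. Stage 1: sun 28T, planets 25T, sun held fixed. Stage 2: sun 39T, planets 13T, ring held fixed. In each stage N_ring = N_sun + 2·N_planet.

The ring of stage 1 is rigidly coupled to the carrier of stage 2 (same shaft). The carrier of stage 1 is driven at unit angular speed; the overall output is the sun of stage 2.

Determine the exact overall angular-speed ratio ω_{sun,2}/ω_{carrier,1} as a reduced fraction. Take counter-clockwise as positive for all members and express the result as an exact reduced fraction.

Stage 1: N_ring = 28 + 2·25 = 78
Stage 1: 28(ω_s−ω_c) = −78(ω_r−ω_c),  ω_s=0, ω_c=1
Stage 1: ω_r = 1 − (28/78)(0−1) = 53/39
  ⇒ ω_r¹/ω_c¹ = 53/39
Stage 2: N_ring = 39 + 2·13 = 65
Stage 2: 39(ω_s−ω_c) = −65(ω_r−ω_c),  ω_r=0, ω_c=1
Stage 2: ω_s = 1 − (65/39)(0−1) = 8/3
  ⇒ ω_s²/ω_c² = 8/3
Coupling ω_c² = ω_r¹ ⇒ overall = 53/39 × 8/3 = 424/117

424/117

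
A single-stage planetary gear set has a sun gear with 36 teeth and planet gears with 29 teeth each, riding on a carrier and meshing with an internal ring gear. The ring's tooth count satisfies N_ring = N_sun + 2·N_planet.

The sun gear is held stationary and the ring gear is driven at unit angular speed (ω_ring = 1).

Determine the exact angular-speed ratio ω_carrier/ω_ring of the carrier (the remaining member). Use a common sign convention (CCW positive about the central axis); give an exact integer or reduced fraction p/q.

47/65

N_ring = 36 + 2·29 = 94
36(ω_s−ω_c) = −94(ω_r−ω_c),  ω_s=0, ω_r=1
36(0−ω_c) = −94(1−ω_c)  ⇒  130ω_c = 94  ⇒  ω_c = 47/65
ω_c/ω_r = 47/65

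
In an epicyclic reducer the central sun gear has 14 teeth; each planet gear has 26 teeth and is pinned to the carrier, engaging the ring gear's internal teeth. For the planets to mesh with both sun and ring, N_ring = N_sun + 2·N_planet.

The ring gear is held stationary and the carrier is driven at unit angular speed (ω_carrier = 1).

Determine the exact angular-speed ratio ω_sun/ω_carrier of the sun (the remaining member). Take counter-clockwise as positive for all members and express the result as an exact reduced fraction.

N_ring = 14 + 2·26 = 66
14(ω_s−ω_c) = −66(ω_r−ω_c),  ω_r=0, ω_c=1
ω_s = 1 − (66/14)(0−1) = 40/7
ω_s/ω_c = 40/7

40/7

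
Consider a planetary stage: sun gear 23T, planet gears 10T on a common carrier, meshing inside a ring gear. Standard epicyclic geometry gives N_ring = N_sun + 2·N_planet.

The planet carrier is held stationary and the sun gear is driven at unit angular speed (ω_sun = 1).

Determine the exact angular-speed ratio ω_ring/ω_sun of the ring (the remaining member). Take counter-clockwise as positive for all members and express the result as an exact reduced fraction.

N_ring = 23 + 2·10 = 43
23(ω_s−ω_c) = −43(ω_r−ω_c),  ω_c=0, ω_s=1
ω_r = 0 − (23/43)(1−0) = -23/43
ω_r/ω_s = -23/43

-23/43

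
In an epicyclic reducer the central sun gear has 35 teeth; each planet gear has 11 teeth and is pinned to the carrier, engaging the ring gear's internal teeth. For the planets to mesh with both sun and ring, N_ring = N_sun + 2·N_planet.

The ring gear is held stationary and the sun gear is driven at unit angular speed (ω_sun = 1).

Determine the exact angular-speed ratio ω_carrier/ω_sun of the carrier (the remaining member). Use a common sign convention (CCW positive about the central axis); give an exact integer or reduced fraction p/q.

N_ring = 35 + 2·11 = 57
35(ω_s−ω_c) = −57(ω_r−ω_c),  ω_r=0, ω_s=1
35(1−ω_c) = −57(0−ω_c)  ⇒  92ω_c = 35  ⇒  ω_c = 35/92
ω_c/ω_s = 35/92

35/92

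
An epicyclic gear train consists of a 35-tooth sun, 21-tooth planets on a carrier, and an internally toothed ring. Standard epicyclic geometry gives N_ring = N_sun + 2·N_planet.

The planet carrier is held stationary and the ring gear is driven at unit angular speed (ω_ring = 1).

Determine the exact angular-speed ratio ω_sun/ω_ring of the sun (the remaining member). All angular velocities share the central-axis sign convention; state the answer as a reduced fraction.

N_ring = 35 + 2·21 = 77
35(ω_s−ω_c) = −77(ω_r−ω_c),  ω_c=0, ω_r=1
ω_s = 0 − (77/35)(1−0) = -11/5
ω_s/ω_r = -11/5

-11/5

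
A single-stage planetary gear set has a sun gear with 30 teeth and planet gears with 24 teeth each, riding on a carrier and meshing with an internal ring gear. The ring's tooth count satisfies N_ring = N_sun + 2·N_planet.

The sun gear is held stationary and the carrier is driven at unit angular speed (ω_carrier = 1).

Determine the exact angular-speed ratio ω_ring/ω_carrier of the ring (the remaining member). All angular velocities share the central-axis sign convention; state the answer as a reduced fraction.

N_ring = 30 + 2·24 = 78
30(ω_s−ω_c) = −78(ω_r−ω_c),  ω_s=0, ω_c=1
ω_r = 1 − (30/78)(0−1) = 18/13
ω_r/ω_c = 18/13

18/13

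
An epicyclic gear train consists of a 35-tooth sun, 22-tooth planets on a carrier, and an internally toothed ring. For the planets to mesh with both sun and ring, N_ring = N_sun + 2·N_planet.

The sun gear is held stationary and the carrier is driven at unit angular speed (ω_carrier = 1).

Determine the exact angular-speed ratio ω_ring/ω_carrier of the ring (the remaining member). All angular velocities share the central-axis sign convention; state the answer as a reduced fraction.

114/79

N_ring = 35 + 2·22 = 79
35(ω_s−ω_c) = −79(ω_r−ω_c),  ω_s=0, ω_c=1
ω_r = 1 − (35/79)(0−1) = 114/79
ω_r/ω_c = 114/79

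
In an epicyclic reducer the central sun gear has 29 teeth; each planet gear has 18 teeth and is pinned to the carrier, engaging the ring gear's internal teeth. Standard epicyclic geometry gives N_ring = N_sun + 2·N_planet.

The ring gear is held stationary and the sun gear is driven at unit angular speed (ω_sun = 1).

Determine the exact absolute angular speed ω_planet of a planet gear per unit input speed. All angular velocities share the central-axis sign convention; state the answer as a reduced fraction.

N_ring = 29 + 2·18 = 65
29(ω_s−ω_c) = −65(ω_r−ω_c),  ω_r=0, ω_s=1
29(1−ω_c) = −65(0−ω_c)  ⇒  94ω_c = 29  ⇒  ω_c = 29/94
sun–planet: 29·(1−29/94) = −18·(ω_p−ω_c)  ⇒  ω_p−ω_c = −(29/18)·(65/94) = -1885/1692
ω_p = 29/94 − 1885/1692 = -29/36

-29/36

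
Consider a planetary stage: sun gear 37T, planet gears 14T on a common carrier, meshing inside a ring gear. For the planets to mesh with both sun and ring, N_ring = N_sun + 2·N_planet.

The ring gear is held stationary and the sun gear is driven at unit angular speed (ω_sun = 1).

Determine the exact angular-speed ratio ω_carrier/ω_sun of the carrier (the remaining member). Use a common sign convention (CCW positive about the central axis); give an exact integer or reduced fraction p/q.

37/102

N_ring = 37 + 2·14 = 65
37(ω_s−ω_c) = −65(ω_r−ω_c),  ω_r=0, ω_s=1
37(1−ω_c) = −65(0−ω_c)  ⇒  102ω_c = 37  ⇒  ω_c = 37/102
ω_c/ω_s = 37/102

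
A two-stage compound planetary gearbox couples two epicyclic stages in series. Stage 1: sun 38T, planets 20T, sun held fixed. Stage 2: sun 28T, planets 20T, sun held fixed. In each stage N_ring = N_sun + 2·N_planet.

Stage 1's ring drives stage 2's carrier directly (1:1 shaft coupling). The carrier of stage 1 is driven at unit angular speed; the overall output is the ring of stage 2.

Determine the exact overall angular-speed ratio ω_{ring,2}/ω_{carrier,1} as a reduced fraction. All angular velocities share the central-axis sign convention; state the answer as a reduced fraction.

464/221

Stage 1: N_ring = 38 + 2·20 = 78
Stage 1: 38(ω_s−ω_c) = −78(ω_r−ω_c),  ω_s=0, ω_c=1
Stage 1: ω_r = 1 − (38/78)(0−1) = 58/39
  ⇒ ω_r¹/ω_c¹ = 58/39
Stage 2: N_ring = 28 + 2·20 = 68
Stage 2: 28(ω_s−ω_c) = −68(ω_r−ω_c),  ω_s=0, ω_c=1
Stage 2: ω_r = 1 − (28/68)(0−1) = 24/17
  ⇒ ω_r²/ω_c² = 24/17
Coupling ω_c² = ω_r¹ ⇒ overall = 58/39 × 24/17 = 464/221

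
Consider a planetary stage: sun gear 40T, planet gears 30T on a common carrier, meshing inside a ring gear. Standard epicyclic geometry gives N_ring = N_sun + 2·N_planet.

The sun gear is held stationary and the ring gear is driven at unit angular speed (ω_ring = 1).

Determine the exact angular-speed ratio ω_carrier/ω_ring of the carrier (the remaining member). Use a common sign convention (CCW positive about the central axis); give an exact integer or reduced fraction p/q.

5/7

N_ring = 40 + 2·30 = 100
40(ω_s−ω_c) = −100(ω_r−ω_c),  ω_s=0, ω_r=1
40(0−ω_c) = −100(1−ω_c)  ⇒  140ω_c = 100  ⇒  ω_c = 5/7
ω_c/ω_r = 5/7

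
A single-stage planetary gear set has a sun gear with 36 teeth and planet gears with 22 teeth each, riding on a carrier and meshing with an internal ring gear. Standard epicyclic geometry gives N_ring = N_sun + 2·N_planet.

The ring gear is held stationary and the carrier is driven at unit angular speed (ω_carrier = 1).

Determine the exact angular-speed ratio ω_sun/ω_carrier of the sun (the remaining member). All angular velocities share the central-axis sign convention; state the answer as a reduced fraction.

29/9

N_ring = 36 + 2·22 = 80
36(ω_s−ω_c) = −80(ω_r−ω_c),  ω_r=0, ω_c=1
ω_s = 1 − (80/36)(0−1) = 29/9
ω_s/ω_c = 29/9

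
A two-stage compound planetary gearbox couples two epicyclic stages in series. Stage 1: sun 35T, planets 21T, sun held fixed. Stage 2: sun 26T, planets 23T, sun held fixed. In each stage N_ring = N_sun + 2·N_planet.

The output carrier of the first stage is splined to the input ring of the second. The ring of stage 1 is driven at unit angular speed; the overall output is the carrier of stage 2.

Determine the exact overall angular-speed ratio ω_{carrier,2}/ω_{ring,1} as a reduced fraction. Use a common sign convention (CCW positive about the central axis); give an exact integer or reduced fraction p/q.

Stage 1: N_ring = 35 + 2·21 = 77
Stage 1: 35(ω_s−ω_c) = −77(ω_r−ω_c),  ω_s=0, ω_r=1
Stage 1: 35(0−ω_c) = −77(1−ω_c)  ⇒  112ω_c = 77  ⇒  ω_c = 11/16
  ⇒ ω_c¹/ω_r¹ = 11/16
Stage 2: N_ring = 26 + 2·23 = 72
Stage 2: 26(ω_s−ω_c) = −72(ω_r−ω_c),  ω_s=0, ω_r=1
Stage 2: 26(0−ω_c) = −72(1−ω_c)  ⇒  98ω_c = 72  ⇒  ω_c = 36/49
  ⇒ ω_c²/ω_r² = 36/49
Coupling ω_r² = ω_c¹ ⇒ overall = 11/16 × 36/49 = 99/196

99/196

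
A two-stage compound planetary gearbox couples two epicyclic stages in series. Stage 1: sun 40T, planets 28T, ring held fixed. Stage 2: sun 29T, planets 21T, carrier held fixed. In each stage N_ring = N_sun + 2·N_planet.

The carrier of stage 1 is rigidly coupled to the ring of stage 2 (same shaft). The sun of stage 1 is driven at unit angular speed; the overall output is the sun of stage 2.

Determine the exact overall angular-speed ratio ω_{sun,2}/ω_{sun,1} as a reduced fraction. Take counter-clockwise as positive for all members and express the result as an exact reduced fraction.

-355/493

Stage 1: N_ring = 40 + 2·28 = 96
Stage 1: 40(ω_s−ω_c) = −96(ω_r−ω_c),  ω_r=0, ω_s=1
Stage 1: 40(1−ω_c) = −96(0−ω_c)  ⇒  136ω_c = 40  ⇒  ω_c = 5/17
  ⇒ ω_c¹/ω_s¹ = 5/17
Stage 2: N_ring = 29 + 2·21 = 71
Stage 2: 29(ω_s−ω_c) = −71(ω_r−ω_c),  ω_c=0, ω_r=1
Stage 2: ω_s = 0 − (71/29)(1−0) = -71/29
  ⇒ ω_s²/ω_r² = -71/29
Coupling ω_r² = ω_c¹ ⇒ overall = 5/17 × -71/29 = -355/493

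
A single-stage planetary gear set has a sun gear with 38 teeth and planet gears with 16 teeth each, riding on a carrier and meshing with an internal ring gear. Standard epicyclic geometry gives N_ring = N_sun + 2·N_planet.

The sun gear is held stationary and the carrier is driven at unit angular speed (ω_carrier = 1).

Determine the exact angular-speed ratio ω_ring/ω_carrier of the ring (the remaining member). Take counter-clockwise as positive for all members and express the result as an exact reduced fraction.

N_ring = 38 + 2·16 = 70
38(ω_s−ω_c) = −70(ω_r−ω_c),  ω_s=0, ω_c=1
ω_r = 1 − (38/70)(0−1) = 54/35
ω_r/ω_c = 54/35

54/35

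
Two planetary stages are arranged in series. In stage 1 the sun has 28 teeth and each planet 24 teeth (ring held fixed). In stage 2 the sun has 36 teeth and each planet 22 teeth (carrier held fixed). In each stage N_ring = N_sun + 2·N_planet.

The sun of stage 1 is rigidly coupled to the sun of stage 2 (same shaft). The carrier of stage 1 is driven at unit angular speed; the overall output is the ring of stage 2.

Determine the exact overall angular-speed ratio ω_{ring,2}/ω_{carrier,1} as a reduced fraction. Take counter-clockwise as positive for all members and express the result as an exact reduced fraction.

Stage 1: N_ring = 28 + 2·24 = 76
Stage 1: 28(ω_s−ω_c) = −76(ω_r−ω_c),  ω_r=0, ω_c=1
Stage 1: ω_s = 1 − (76/28)(0−1) = 26/7
  ⇒ ω_s¹/ω_c¹ = 26/7
Stage 2: N_ring = 36 + 2·22 = 80
Stage 2: 36(ω_s−ω_c) = −80(ω_r−ω_c),  ω_c=0, ω_s=1
Stage 2: ω_r = 0 − (36/80)(1−0) = -9/20
  ⇒ ω_r²/ω_s² = -9/20
Coupling ω_s² = ω_s¹ ⇒ overall = 26/7 × -9/20 = -117/70

-117/70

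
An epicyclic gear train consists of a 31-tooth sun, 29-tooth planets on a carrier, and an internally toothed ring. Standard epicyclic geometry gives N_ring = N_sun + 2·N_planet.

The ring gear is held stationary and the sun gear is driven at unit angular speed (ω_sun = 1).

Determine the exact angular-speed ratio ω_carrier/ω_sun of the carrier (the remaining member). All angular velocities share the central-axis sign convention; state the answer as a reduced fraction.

31/120

N_ring = 31 + 2·29 = 89
31(ω_s−ω_c) = −89(ω_r−ω_c),  ω_r=0, ω_s=1
31(1−ω_c) = −89(0−ω_c)  ⇒  120ω_c = 31  ⇒  ω_c = 31/120
ω_c/ω_s = 31/120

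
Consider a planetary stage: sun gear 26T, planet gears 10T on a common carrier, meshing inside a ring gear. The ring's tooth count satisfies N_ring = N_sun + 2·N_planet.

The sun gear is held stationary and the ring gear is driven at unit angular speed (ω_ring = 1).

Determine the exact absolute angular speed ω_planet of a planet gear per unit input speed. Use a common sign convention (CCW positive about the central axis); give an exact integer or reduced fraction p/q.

23/10

N_ring = 26 + 2·10 = 46
26(ω_s−ω_c) = −46(ω_r−ω_c),  ω_s=0, ω_r=1
26(0−ω_c) = −46(1−ω_c)  ⇒  72ω_c = 46  ⇒  ω_c = 23/36
sun–planet: 26·(0−23/36) = −10·(ω_p−ω_c)  ⇒  ω_p−ω_c = −(26/10)·(-23/36) = 299/180
ω_p = 23/36 + 299/180 = 23/10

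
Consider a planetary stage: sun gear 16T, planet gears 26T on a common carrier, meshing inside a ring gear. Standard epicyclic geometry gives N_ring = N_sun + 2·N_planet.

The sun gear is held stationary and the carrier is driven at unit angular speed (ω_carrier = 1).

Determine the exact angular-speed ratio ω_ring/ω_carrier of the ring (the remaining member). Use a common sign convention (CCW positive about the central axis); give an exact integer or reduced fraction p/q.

21/17

N_ring = 16 + 2·26 = 68
16(ω_s−ω_c) = −68(ω_r−ω_c),  ω_s=0, ω_c=1
ω_r = 1 − (16/68)(0−1) = 21/17
ω_r/ω_c = 21/17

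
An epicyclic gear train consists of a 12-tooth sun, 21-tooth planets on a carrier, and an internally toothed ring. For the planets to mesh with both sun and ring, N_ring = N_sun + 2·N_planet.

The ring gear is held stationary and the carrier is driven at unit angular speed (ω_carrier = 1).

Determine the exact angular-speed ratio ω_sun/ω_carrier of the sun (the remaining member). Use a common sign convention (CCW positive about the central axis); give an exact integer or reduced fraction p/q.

N_ring = 12 + 2·21 = 54
12(ω_s−ω_c) = −54(ω_r−ω_c),  ω_r=0, ω_c=1
ω_s = 1 − (54/12)(0−1) = 11/2
ω_s/ω_c = 11/2

11/2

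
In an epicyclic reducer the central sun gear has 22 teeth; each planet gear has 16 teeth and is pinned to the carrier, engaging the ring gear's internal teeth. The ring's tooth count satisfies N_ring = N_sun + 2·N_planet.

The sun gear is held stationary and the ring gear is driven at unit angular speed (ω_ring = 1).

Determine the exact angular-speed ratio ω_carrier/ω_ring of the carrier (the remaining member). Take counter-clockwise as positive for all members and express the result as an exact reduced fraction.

27/38

N_ring = 22 + 2·16 = 54
22(ω_s−ω_c) = −54(ω_r−ω_c),  ω_s=0, ω_r=1
22(0−ω_c) = −54(1−ω_c)  ⇒  76ω_c = 54  ⇒  ω_c = 27/38
ω_c/ω_r = 27/38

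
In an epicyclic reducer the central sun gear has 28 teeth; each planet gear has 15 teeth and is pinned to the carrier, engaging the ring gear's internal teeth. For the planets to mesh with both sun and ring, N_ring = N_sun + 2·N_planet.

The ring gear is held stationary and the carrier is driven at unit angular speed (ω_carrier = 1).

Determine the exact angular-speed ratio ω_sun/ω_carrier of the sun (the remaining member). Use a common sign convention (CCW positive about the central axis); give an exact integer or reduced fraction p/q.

43/14

N_ring = 28 + 2·15 = 58
28(ω_s−ω_c) = −58(ω_r−ω_c),  ω_r=0, ω_c=1
ω_s = 1 − (58/28)(0−1) = 43/14
ω_s/ω_c = 43/14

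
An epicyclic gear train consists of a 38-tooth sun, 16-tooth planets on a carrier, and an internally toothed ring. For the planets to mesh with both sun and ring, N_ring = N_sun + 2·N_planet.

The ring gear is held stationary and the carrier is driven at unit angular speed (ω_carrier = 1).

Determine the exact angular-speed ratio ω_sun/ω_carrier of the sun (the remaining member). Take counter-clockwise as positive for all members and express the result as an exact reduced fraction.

54/19

N_ring = 38 + 2·16 = 70
38(ω_s−ω_c) = −70(ω_r−ω_c),  ω_r=0, ω_c=1
ω_s = 1 − (70/38)(0−1) = 54/19
ω_s/ω_c = 54/19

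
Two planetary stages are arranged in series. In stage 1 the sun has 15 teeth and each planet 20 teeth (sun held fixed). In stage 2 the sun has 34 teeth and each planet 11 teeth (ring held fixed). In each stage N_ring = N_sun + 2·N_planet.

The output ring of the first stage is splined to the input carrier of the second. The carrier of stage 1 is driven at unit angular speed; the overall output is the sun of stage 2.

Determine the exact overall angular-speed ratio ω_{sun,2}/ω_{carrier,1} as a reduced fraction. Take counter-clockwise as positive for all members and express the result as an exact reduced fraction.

Stage 1: N_ring = 15 + 2·20 = 55
Stage 1: 15(ω_s−ω_c) = −55(ω_r−ω_c),  ω_s=0, ω_c=1
Stage 1: ω_r = 1 − (15/55)(0−1) = 14/11
  ⇒ ω_r¹/ω_c¹ = 14/11
Stage 2: N_ring = 34 + 2·11 = 56
Stage 2: 34(ω_s−ω_c) = −56(ω_r−ω_c),  ω_r=0, ω_c=1
Stage 2: ω_s = 1 − (56/34)(0−1) = 45/17
  ⇒ ω_s²/ω_c² = 45/17
Coupling ω_c² = ω_r¹ ⇒ overall = 14/11 × 45/17 = 630/187

630/187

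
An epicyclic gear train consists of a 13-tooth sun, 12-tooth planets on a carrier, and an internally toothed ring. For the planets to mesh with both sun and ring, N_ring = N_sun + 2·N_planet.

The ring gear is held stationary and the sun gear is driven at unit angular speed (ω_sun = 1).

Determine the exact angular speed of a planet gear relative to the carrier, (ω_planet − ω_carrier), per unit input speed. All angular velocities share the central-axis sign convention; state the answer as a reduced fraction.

-481/600

N_ring = 13 + 2·12 = 37
13(ω_s−ω_c) = −37(ω_r−ω_c),  ω_r=0, ω_s=1
13(1−ω_c) = −37(0−ω_c)  ⇒  50ω_c = 13  ⇒  ω_c = 13/50
sun–planet: 13·(1−13/50) = −12·(ω_p−ω_c)  ⇒  ω_p−ω_c = −(13/12)·(37/50) = -481/600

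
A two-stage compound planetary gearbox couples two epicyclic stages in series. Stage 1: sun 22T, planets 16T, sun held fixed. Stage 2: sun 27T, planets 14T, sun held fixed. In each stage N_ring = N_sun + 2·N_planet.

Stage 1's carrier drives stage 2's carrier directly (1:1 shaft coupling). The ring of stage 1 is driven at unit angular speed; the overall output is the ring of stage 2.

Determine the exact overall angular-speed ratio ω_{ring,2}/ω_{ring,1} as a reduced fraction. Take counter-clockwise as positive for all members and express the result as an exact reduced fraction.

Stage 1: N_ring = 22 + 2·16 = 54
Stage 1: 22(ω_s−ω_c) = −54(ω_r−ω_c),  ω_s=0, ω_r=1
Stage 1: 22(0−ω_c) = −54(1−ω_c)  ⇒  76ω_c = 54  ⇒  ω_c = 27/38
  ⇒ ω_c¹/ω_r¹ = 27/38
Stage 2: N_ring = 27 + 2·14 = 55
Stage 2: 27(ω_s−ω_c) = −55(ω_r−ω_c),  ω_s=0, ω_c=1
Stage 2: ω_r = 1 − (27/55)(0−1) = 82/55
  ⇒ ω_r²/ω_c² = 82/55
Coupling ω_c² = ω_c¹ ⇒ overall = 27/38 × 82/55 = 1107/1045

1107/1045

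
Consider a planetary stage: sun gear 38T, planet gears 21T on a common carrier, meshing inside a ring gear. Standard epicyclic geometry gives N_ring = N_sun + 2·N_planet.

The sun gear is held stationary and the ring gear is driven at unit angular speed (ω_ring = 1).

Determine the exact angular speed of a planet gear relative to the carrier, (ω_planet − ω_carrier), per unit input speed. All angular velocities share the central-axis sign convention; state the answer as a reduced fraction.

1520/1239

N_ring = 38 + 2·21 = 80
38(ω_s−ω_c) = −80(ω_r−ω_c),  ω_s=0, ω_r=1
38(0−ω_c) = −80(1−ω_c)  ⇒  118ω_c = 80  ⇒  ω_c = 40/59
sun–planet: 38·(0−40/59) = −21·(ω_p−ω_c)  ⇒  ω_p−ω_c = −(38/21)·(-40/59) = 1520/1239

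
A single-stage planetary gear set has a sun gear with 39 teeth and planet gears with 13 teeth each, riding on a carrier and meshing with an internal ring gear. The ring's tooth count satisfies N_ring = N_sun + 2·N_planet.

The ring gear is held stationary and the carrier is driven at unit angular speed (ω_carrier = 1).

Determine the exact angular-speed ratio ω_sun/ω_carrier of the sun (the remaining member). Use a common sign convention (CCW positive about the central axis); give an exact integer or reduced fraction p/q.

N_ring = 39 + 2·13 = 65
39(ω_s−ω_c) = −65(ω_r−ω_c),  ω_r=0, ω_c=1
ω_s = 1 − (65/39)(0−1) = 8/3
ω_s/ω_c = 8/3

8/3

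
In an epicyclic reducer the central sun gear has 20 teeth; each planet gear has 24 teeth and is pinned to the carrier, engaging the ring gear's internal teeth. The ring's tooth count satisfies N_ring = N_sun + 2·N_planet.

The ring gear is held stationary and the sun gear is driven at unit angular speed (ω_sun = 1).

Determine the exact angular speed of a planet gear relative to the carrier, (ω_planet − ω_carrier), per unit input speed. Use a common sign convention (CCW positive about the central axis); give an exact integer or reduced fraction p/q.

-85/132

N_ring = 20 + 2·24 = 68
20(ω_s−ω_c) = −68(ω_r−ω_c),  ω_r=0, ω_s=1
20(1−ω_c) = −68(0−ω_c)  ⇒  88ω_c = 20  ⇒  ω_c = 5/22
sun–planet: 20·(1−5/22) = −24·(ω_p−ω_c)  ⇒  ω_p−ω_c = −(20/24)·(17/22) = -85/132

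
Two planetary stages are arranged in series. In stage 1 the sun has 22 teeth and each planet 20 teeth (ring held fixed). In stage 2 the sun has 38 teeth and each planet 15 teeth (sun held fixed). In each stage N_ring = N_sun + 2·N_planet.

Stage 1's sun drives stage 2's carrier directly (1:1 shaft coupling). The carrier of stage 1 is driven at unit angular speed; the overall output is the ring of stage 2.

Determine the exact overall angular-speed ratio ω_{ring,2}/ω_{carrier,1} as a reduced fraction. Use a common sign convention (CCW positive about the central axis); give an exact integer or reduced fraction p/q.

1113/187

Stage 1: N_ring = 22 + 2·20 = 62
Stage 1: 22(ω_s−ω_c) = −62(ω_r−ω_c),  ω_r=0, ω_c=1
Stage 1: ω_s = 1 − (62/22)(0−1) = 42/11
  ⇒ ω_s¹/ω_c¹ = 42/11
Stage 2: N_ring = 38 + 2·15 = 68
Stage 2: 38(ω_s−ω_c) = −68(ω_r−ω_c),  ω_s=0, ω_c=1
Stage 2: ω_r = 1 − (38/68)(0−1) = 53/34
  ⇒ ω_r²/ω_c² = 53/34
Coupling ω_c² = ω_s¹ ⇒ overall = 42/11 × 53/34 = 1113/187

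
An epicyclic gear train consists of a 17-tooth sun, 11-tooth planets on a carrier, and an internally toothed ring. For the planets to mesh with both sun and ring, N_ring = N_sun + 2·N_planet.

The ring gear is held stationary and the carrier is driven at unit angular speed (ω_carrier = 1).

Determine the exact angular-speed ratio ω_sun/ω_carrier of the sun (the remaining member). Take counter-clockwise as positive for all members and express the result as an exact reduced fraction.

56/17

N_ring = 17 + 2·11 = 39
17(ω_s−ω_c) = −39(ω_r−ω_c),  ω_r=0, ω_c=1
ω_s = 1 − (39/17)(0−1) = 56/17
ω_s/ω_c = 56/17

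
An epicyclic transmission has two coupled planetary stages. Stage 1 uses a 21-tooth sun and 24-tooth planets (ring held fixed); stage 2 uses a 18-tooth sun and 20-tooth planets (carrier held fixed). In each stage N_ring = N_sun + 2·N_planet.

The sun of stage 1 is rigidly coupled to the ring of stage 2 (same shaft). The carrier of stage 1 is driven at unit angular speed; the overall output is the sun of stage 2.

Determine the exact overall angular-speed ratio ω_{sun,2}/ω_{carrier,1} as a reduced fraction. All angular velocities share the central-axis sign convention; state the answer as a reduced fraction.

Stage 1: N_ring = 21 + 2·24 = 69
Stage 1: 21(ω_s−ω_c) = −69(ω_r−ω_c),  ω_r=0, ω_c=1
Stage 1: ω_s = 1 − (69/21)(0−1) = 30/7
  ⇒ ω_s¹/ω_c¹ = 30/7
Stage 2: N_ring = 18 + 2·20 = 58
Stage 2: 18(ω_s−ω_c) = −58(ω_r−ω_c),  ω_c=0, ω_r=1
Stage 2: ω_s = 0 − (58/18)(1−0) = -29/9
  ⇒ ω_s²/ω_r² = -29/9
Coupling ω_r² = ω_s¹ ⇒ overall = 30/7 × -29/9 = -290/21

-290/21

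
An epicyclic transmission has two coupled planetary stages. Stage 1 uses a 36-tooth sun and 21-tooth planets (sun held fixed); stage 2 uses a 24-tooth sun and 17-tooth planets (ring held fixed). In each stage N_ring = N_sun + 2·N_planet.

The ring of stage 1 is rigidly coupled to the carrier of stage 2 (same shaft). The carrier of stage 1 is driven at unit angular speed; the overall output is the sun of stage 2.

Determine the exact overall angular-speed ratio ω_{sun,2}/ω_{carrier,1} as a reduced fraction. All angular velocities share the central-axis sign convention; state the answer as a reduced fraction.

779/156

Stage 1: N_ring = 36 + 2·21 = 78
Stage 1: 36(ω_s−ω_c) = −78(ω_r−ω_c),  ω_s=0, ω_c=1
Stage 1: ω_r = 1 − (36/78)(0−1) = 19/13
  ⇒ ω_r¹/ω_c¹ = 19/13
Stage 2: N_ring = 24 + 2·17 = 58
Stage 2: 24(ω_s−ω_c) = −58(ω_r−ω_c),  ω_r=0, ω_c=1
Stage 2: ω_s = 1 − (58/24)(0−1) = 41/12
  ⇒ ω_s²/ω_c² = 41/12
Coupling ω_c² = ω_r¹ ⇒ overall = 19/13 × 41/12 = 779/156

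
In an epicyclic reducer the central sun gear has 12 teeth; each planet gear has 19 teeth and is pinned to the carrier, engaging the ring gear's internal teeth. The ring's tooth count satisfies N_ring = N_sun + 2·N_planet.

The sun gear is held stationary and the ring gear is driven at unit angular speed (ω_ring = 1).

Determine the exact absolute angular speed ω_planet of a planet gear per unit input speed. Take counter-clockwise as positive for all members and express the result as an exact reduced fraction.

25/19

N_ring = 12 + 2·19 = 50
12(ω_s−ω_c) = −50(ω_r−ω_c),  ω_s=0, ω_r=1
12(0−ω_c) = −50(1−ω_c)  ⇒  62ω_c = 50  ⇒  ω_c = 25/31
sun–planet: 12·(0−25/31) = −19·(ω_p−ω_c)  ⇒  ω_p−ω_c = −(12/19)·(-25/31) = 300/589
ω_p = 25/31 + 300/589 = 25/19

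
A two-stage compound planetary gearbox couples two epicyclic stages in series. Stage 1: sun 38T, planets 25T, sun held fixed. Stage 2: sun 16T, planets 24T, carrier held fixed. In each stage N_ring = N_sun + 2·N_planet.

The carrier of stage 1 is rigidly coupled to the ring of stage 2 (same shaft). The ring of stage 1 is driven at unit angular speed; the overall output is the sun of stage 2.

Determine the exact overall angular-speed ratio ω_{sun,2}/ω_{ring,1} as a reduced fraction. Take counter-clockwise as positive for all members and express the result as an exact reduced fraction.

-176/63

Stage 1: N_ring = 38 + 2·25 = 88
Stage 1: 38(ω_s−ω_c) = −88(ω_r−ω_c),  ω_s=0, ω_r=1
Stage 1: 38(0−ω_c) = −88(1−ω_c)  ⇒  126ω_c = 88  ⇒  ω_c = 44/63
  ⇒ ω_c¹/ω_r¹ = 44/63
Stage 2: N_ring = 16 + 2·24 = 64
Stage 2: 16(ω_s−ω_c) = −64(ω_r−ω_c),  ω_c=0, ω_r=1
Stage 2: ω_s = 0 − (64/16)(1−0) = -4
  ⇒ ω_s²/ω_r² = -4
Coupling ω_r² = ω_c¹ ⇒ overall = 44/63 × -4 = -176/63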